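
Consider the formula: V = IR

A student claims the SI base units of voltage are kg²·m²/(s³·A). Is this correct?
Units of each symbol in V = IR:
  I (current): A
  R (resistance, in ohms): kg·m²/(s³·A²)

Multiplying the contributions: [A] · [kg·m²/(s³·A²)]
Adding exponents of each base unit: kg: 1, m: 2, s: -3, A: -1
SI base units of voltage: kg·m²/(s³·A)

The claimed units kg²·m²/(s³·A) (exponents kg: 2, m: 2, s: -3, A: -1) do not match the derived units kg·m²/(s³·A) (exponents kg: 1, m: 2, s: -3, A: -1), so the claim is incorrect.

Answer: No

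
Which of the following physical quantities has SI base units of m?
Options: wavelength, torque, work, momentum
Checking the SI base units of each option:
  wavelength (λ = v/f): m  ✓ matches
  torque (τ = Fr): kg·m²/s²  ✗
  work (W = Fd): kg·m²/s²  ✗
  momentum (p = mv): kg·m/s  ✗

Only wavelength has units m.

Answer: wavelength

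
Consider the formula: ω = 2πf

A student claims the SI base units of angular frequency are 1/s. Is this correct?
Units of each symbol in ω = 2πf:
  f (frequency): 1/s
  The factor 2π is dimensionless.

Multiplying the contributions: [1/s]
Adding exponents of each base unit: s: -1
SI base units of angular frequency: 1/s

The claimed units 1/s match the derived units, so the claim is correct.

Answer: Yes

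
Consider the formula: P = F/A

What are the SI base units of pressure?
Units of each symbol in P = F/A:
  F (force): kg·m/s²
  A (area): m²  → in the denominator, contributes 1/m²

Multiplying the contributions: [kg·m/s²] · [1/m²]
Adding exponents of each base unit: kg: 1, m: -1, s: -2
SI base units of pressure: kg/(m·s²)

Answer: kg/(m·s²)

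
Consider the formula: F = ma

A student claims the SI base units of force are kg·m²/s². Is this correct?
Units of each symbol in F = ma:
  m (mass): kg
  a (acceleration): m/s²

Multiplying the contributions: [kg] · [m/s²]
Adding exponents of each base unit: kg: 1, m: 1, s: -2
SI base units of force: kg·m/s²

The claimed units kg·m²/s² (exponents kg: 1, m: 2, s: -2) do not match the derived units kg·m/s² (exponents kg: 1, m: 1, s: -2), so the claim is incorrect.

Answer: No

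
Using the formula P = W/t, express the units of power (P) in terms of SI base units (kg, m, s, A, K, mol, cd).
Units of each symbol in P = W/t:
  W (work): kg·m²/s²
  t (time): s  → in the denominator, contributes 1/s

Multiplying the contributions: [kg·m²/s²] · [1/s]
Adding exponents of each base unit: kg: 1, m: 2, s: -3
SI base units of power: kg·m²/s³

Answer: kg·m²/s³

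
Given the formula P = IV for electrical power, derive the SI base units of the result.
Units of each symbol in P = IV:
  I (current): A
  V (voltage, in volts): kg·m²/(s³·A)

Multiplying the contributions: [A] · [kg·m²/(s³·A)]
Adding exponents of each base unit: kg: 1, m: 2, s: -3
SI base units of electrical power: kg·m²/s³

Answer: kg·m²/s³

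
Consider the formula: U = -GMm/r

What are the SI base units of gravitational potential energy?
Units of each symbol in U = -GMm/r:
  G (gravitational constant): m³/(kg·s²)
  M (mass): kg
  m (mass): kg
  r (distance): m  → in the denominator, contributes 1/m
  The minus sign does not affect the units.

Multiplying the contributions: [m³/(kg·s²)] · [kg] · [kg] · [1/m]
Adding exponents of each base unit: kg: 1, m: 2, s: -2
SI base units of gravitational potential energy: kg·m²/s²

Answer: kg·m²/s²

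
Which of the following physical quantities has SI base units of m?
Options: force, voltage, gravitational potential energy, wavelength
Checking the SI base units of each option:
  force (F = ma): kg·m/s²  ✗
  voltage (V = IR): kg·m²/(s³·A)  ✗
  gravitational potential energy (U = -GMm/r): kg·m²/s²  ✗
  wavelength (λ = v/f): m  ✓ matches

Only wavelength has units m.

Answer: wavelength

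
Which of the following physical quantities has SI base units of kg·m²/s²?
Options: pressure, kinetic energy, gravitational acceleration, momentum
Checking the SI base units of each option:
  pressure (P = F/A): kg/(m·s²)  ✗
  kinetic energy (E = ½mv²): kg·m²/s²  ✓ matches
  gravitational acceleration (g = GM/r²): m/s²  ✗
  momentum (p = mv): kg·m/s  ✗

Only kinetic energy has units kg·m²/s².

Answer: kinetic energy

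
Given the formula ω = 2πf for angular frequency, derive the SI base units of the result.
Units of each symbol in ω = 2πf:
  f (frequency): 1/s
  The factor 2π is dimensionless.

Multiplying the contributions: [1/s]
Adding exponents of each base unit: s: -1
SI base units of angular frequency: 1/s

Answer: 1/s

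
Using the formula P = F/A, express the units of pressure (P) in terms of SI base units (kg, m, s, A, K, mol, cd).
Units of each symbol in P = F/A:
  F (force): kg·m/s²
  A (area): m²  → in the denominator, contributes 1/m²

Multiplying the contributions: [kg·m/s²] · [1/m²]
Adding exponents of each base unit: kg: 1, m: -1, s: -2
SI base units of pressure: kg/(m·s²)

Answer: kg/(m·s²)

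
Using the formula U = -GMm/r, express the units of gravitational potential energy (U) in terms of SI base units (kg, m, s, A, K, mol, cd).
Units of each symbol in U = -GMm/r:
  G (gravitational constant): m³/(kg·s²)
  M (mass): kg
  m (mass): kg
  r (distance): m  → in the denominator, contributes 1/m
  The minus sign does not affect the units.

Multiplying the contributions: [m³/(kg·s²)] · [kg] · [kg] · [1/m]
Adding exponents of each base unit: kg: 1, m: 2, s: -2
SI base units of gravitational potential energy: kg·m²/s²

Answer: kg·m²/s²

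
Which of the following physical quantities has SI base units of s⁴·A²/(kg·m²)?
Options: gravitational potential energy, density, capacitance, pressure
Checking the SI base units of each option:
  gravitational potential energy (U = -GMm/r): kg·m²/s²  ✗
  density (ρ = m/V): kg/m³  ✗
  capacitance (C = Q/V): s⁴·A²/(kg·m²)  ✓ matches
  pressure (P = F/A): kg/(m·s²)  ✗

Only capacitance has units s⁴·A²/(kg·m²).

Answer: capacitance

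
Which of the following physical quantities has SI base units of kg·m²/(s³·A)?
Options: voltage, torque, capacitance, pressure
Checking the SI base units of each option:
  voltage (V = IR): kg·m²/(s³·A)  ✓ matches
  torque (τ = Fr): kg·m²/s²  ✗
  capacitance (C = Q/V): s⁴·A²/(kg·m²)  ✗
  pressure (P = F/A): kg/(m·s²)  ✗

Only voltage has units kg·m²/(s³·A).

Answer: voltage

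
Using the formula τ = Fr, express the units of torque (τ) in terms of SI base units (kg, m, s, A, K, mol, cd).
Units of each symbol in τ = Fr:
  F (force): kg·m/s²
  r (lever arm): m

Multiplying the contributions: [kg·m/s²] · [m]
Adding exponents of each base unit: kg: 1, m: 2, s: -2
SI base units of torque: kg·m²/s²

Answer: kg·m²/s²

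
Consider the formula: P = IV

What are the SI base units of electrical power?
Units of each symbol in P = IV:
  I (current): A
  V (voltage, in volts): kg·m²/(s³·A)

Multiplying the contributions: [A] · [kg·m²/(s³·A)]
Adding exponents of each base unit: kg: 1, m: 2, s: -3
SI base units of electrical power: kg·m²/s³

Answer: kg·m²/s³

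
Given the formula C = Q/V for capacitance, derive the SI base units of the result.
Units of each symbol in C = Q/V:
  Q (charge, in coulombs): s·A
  V (voltage, in volts): kg·m²/(s³·A)  → in the denominator, contributes s³·A/(kg·m²)

Multiplying the contributions: [s·A] · [s³·A/(kg·m²)]
Adding exponents of each base unit: kg: -1, m: -2, s: 4, A: 2
SI base units of capacitance: s⁴·A²/(kg·m²)

Answer: s⁴·A²/(kg·m²)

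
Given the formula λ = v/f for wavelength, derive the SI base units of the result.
Units of each symbol in λ = v/f:
  v (wave speed): m/s
  f (frequency): 1/s  → in the denominator, contributes s

Multiplying the contributions: [m/s] · [s]
Adding exponents of each base unit: m: 1
SI base units of wavelength: m

Answer: m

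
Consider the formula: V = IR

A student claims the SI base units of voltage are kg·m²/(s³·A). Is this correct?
Units of each symbol in V = IR:
  I (current): A
  R (resistance, in ohms): kg·m²/(s³·A²)

Multiplying the contributions: [A] · [kg·m²/(s³·A²)]
Adding exponents of each base unit: kg: 1, m: 2, s: -3, A: -1
SI base units of voltage: kg·m²/(s³·A)

The claimed units kg·m²/(s³·A) match the derived units, so the claim is correct.

Answer: Yes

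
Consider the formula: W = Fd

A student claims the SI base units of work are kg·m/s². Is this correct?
Units of each symbol in W = Fd:
  F (force): kg·m/s²
  d (displacement): m

Multiplying the contributions: [kg·m/s²] · [m]
Adding exponents of each base unit: kg: 1, m: 2, s: -2
SI base units of work: kg·m²/s²

The claimed units kg·m/s² (exponents kg: 1, m: 1, s: -2) do not match the derived units kg·m²/s² (exponents kg: 1, m: 2, s: -2), so the claim is incorrect.

Answer: No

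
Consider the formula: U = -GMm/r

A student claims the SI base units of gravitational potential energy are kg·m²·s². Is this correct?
Units of each symbol in U = -GMm/r:
  G (gravitational constant): m³/(kg·s²)
  M (mass): kg
  m (mass): kg
  r (distance): m  → in the denominator, contributes 1/m
  The minus sign does not affect the units.

Multiplying the contributions: [m³/(kg·s²)] · [kg] · [kg] · [1/m]
Adding exponents of each base unit: kg: 1, m: 2, s: -2
SI base units of gravitational potential energy: kg·m²/s²

The claimed units kg·m²·s² (exponents kg: 1, m: 2, s: 2) do not match the derived units kg·m²/s² (exponents kg: 1, m: 2, s: -2), so the claim is incorrect.

Answer: No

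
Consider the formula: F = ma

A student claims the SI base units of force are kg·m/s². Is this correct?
Units of each symbol in F = ma:
  m (mass): kg
  a (acceleration): m/s²

Multiplying the contributions: [kg] · [m/s²]
Adding exponents of each base unit: kg: 1, m: 1, s: -2
SI base units of force: kg·m/s²

The claimed units kg·m/s² match the derived units, so the claim is correct.

Answer: Yes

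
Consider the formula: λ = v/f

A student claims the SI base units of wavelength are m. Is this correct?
Units of each symbol in λ = v/f:
  v (wave speed): m/s
  f (frequency): 1/s  → in the denominator, contributes s

Multiplying the contributions: [m/s] · [s]
Adding exponents of each base unit: m: 1
SI base units of wavelength: m

The claimed units m match the derived units, so the claim is correct.

Answer: Yes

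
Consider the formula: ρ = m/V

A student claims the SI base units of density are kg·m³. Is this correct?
Units of each symbol in ρ = m/V:
  m (mass): kg
  V (volume): m³  → in the denominator, contributes 1/m³

Multiplying the contributions: [kg] · [1/m³]
Adding exponents of each base unit: kg: 1, m: -3
SI base units of density: kg/m³

The claimed units kg·m³ (exponents kg: 1, m: 3) do not match the derived units kg/m³ (exponents kg: 1, m: -3), so the claim is incorrect.

Answer: No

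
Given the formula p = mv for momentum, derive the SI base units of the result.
Units of each symbol in p = mv:
  m (mass): kg
  v (velocity): m/s

Multiplying the contributions: [kg] · [m/s]
Adding exponents of each base unit: kg: 1, m: 1, s: -1
SI base units of momentum: kg·m/s

Answer: kg·m/s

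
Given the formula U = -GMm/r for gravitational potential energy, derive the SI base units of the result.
Units of each symbol in U = -GMm/r:
  G (gravitational constant): m³/(kg·s²)
  M (mass): kg
  m (mass): kg
  r (distance): m  → in the denominator, contributes 1/m
  The minus sign does not affect the units.

Multiplying the contributions: [m³/(kg·s²)] · [kg] · [kg] · [1/m]
Adding exponents of each base unit: kg: 1, m: 2, s: -2
SI base units of gravitational potential energy: kg·m²/s²

Answer: kg·m²/s²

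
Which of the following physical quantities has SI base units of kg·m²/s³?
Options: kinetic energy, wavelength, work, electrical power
Checking the SI base units of each option:
  kinetic energy (E = ½mv²): kg·m²/s²  ✗
  wavelength (λ = v/f): m  ✗
  work (W = Fd): kg·m²/s²  ✗
  electrical power (P = IV): kg·m²/s³  ✓ matches

Only electrical power has units kg·m²/s³.

Answer: electrical power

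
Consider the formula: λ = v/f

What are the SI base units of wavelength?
Units of each symbol in λ = v/f:
  v (wave speed): m/s
  f (frequency): 1/s  → in the denominator, contributes s

Multiplying the contributions: [m/s] · [s]
Adding exponents of each base unit: m: 1
SI base units of wavelength: m

Answer: m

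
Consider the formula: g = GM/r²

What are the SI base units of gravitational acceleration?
Units of each symbol in g = GM/r²:
  G (gravitational constant): m³/(kg·s²)
  M (mass): kg
  r (distance): m  → to the power 2 in the denominator, contributes 1/m²

Multiplying the contributions: [m³/(kg·s²)] · [kg] · [1/m²]
Adding exponents of each base unit: m: 1, s: -2
SI base units of gravitational acceleration: m/s²

Answer: m/s²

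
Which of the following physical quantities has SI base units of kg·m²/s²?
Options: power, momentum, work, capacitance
Checking the SI base units of each option:
  power (P = W/t): kg·m²/s³  ✗
  momentum (p = mv): kg·m/s  ✗
  work (W = Fd): kg·m²/s²  ✓ matches
  capacitance (C = Q/V): s⁴·A²/(kg·m²)  ✗

Only work has units kg·m²/s².

Answer: work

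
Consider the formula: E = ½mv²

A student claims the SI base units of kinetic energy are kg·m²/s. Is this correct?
Units of each symbol in E = ½mv²:
  m (mass): kg
  v (speed): m/s  → to the power 2, contributes m²/s²
  The factor ½ is dimensionless.

Multiplying the contributions: [kg] · [m²/s²]
Adding exponents of each base unit: kg: 1, m: 2, s: -2
SI base units of kinetic energy: kg·m²/s²

The claimed units kg·m²/s (exponents kg: 1, m: 2, s: -1) do not match the derived units kg·m²/s² (exponents kg: 1, m: 2, s: -2), so the claim is incorrect.

Answer: No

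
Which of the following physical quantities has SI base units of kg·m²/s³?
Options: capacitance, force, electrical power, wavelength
Checking the SI base units of each option:
  capacitance (C = Q/V): s⁴·A²/(kg·m²)  ✗
  force (F = ma): kg·m/s²  ✗
  electrical power (P = IV): kg·m²/s³  ✓ matches
  wavelength (λ = v/f): m  ✗

Only electrical power has units kg·m²/s³.

Answer: electrical power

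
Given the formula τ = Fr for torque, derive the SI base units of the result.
Units of each symbol in τ = Fr:
  F (force): kg·m/s²
  r (lever arm): m

Multiplying the contributions: [kg·m/s²] · [m]
Adding exponents of each base unit: kg: 1, m: 2, s: -2
SI base units of torque: kg·m²/s²

Answer: kg·m²/s²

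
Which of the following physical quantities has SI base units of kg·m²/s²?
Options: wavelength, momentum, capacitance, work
Checking the SI base units of each option:
  wavelength (λ = v/f): m  ✗
  momentum (p = mv): kg·m/s  ✗
  capacitance (C = Q/V): s⁴·A²/(kg·m²)  ✗
  work (W = Fd): kg·m²/s²  ✓ matches

Only work has units kg·m²/s².

Answer: work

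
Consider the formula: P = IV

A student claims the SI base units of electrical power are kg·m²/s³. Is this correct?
Units of each symbol in P = IV:
  I (current): A
  V (voltage, in volts): kg·m²/(s³·A)

Multiplying the contributions: [A] · [kg·m²/(s³·A)]
Adding exponents of each base unit: kg: 1, m: 2, s: -3
SI base units of electrical power: kg·m²/s³

The claimed units kg·m²/s³ match the derived units, so the claim is correct.

Answer: Yes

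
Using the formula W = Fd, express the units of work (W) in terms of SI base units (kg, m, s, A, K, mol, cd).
Units of each symbol in W = Fd:
  F (force): kg·m/s²
  d (displacement): m

Multiplying the contributions: [kg·m/s²] · [m]
Adding exponents of each base unit: kg: 1, m: 2, s: -2
SI base units of work: kg·m²/s²

Answer: kg·m²/s²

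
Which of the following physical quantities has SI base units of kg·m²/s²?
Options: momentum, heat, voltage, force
Checking the SI base units of each option:
  momentum (p = mv): kg·m/s  ✗
  heat (Q = mcΔT): kg·m²/s²  ✓ matches
  voltage (V = IR): kg·m²/(s³·A)  ✗
  force (F = ma): kg·m/s²  ✗

Only heat has units kg·m²/s².

Answer: heat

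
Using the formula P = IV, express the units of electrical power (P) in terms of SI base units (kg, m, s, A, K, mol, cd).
Units of each symbol in P = IV:
  I (current): A
  V (voltage, in volts): kg·m²/(s³·A)

Multiplying the contributions: [A] · [kg·m²/(s³·A)]
Adding exponents of each base unit: kg: 1, m: 2, s: -3
SI base units of electrical power: kg·m²/s³

Answer: kg·m²/s³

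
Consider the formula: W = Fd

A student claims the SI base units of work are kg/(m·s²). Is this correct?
Units of each symbol in W = Fd:
  F (force): kg·m/s²
  d (displacement): m

Multiplying the contributions: [kg·m/s²] · [m]
Adding exponents of each base unit: kg: 1, m: 2, s: -2
SI base units of work: kg·m²/s²

The claimed units kg/(m·s²) (exponents kg: 1, m: -1, s: -2) do not match the derived units kg·m²/s² (exponents kg: 1, m: 2, s: -2), so the claim is incorrect.

Answer: No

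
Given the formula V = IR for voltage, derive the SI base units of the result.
Units of each symbol in V = IR:
  I (current): A
  R (resistance, in ohms): kg·m²/(s³·A²)

Multiplying the contributions: [A] · [kg·m²/(s³·A²)]
Adding exponents of each base unit: kg: 1, m: 2, s: -3, A: -1
SI base units of voltage: kg·m²/(s³·A)

Answer: kg·m²/(s³·A)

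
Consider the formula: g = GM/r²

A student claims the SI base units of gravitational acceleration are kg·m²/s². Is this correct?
Units of each symbol in g = GM/r²:
  G (gravitational constant): m³/(kg·s²)
  M (mass): kg
  r (distance): m  → to the power 2 in the denominator, contributes 1/m²

Multiplying the contributions: [m³/(kg·s²)] · [kg] · [1/m²]
Adding exponents of each base unit: m: 1, s: -2
SI base units of gravitational acceleration: m/s²

The claimed units kg·m²/s² (exponents kg: 1, m: 2, s: -2) do not match the derived units m/s² (exponents m: 1, s: -2), so the claim is incorrect.

Answer: No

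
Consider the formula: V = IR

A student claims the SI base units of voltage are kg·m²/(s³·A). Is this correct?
Units of each symbol in V = IR:
  I (current): A
  R (resistance, in ohms): kg·m²/(s³·A²)

Multiplying the contributions: [A] · [kg·m²/(s³·A²)]
Adding exponents of each base unit: kg: 1, m: 2, s: -3, A: -1
SI base units of voltage: kg·m²/(s³·A)

The claimed units kg·m²/(s³·A) match the derived units, so the claim is correct.

Answer: Yes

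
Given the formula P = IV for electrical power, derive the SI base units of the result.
Units of each symbol in P = IV:
  I (current): A
  V (voltage, in volts): kg·m²/(s³·A)

Multiplying the contributions: [A] · [kg·m²/(s³·A)]
Adding exponents of each base unit: kg: 1, m: 2, s: -3
SI base units of electrical power: kg·m²/s³

Answer: kg·m²/s³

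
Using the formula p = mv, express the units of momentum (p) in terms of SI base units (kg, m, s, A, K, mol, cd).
Units of each symbol in p = mv:
  m (mass): kg
  v (velocity): m/s

Multiplying the contributions: [kg] · [m/s]
Adding exponents of each base unit: kg: 1, m: 1, s: -1
SI base units of momentum: kg·m/s

Answer: kg·m/s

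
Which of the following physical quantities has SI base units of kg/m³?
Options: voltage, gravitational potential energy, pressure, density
Checking the SI base units of each option:
  voltage (V = IR): kg·m²/(s³·A)  ✗
  gravitational potential energy (U = -GMm/r): kg·m²/s²  ✗
  pressure (P = F/A): kg/(m·s²)  ✗
  density (ρ = m/V): kg/m³  ✓ matches

Only density has units kg/m³.

Answer: density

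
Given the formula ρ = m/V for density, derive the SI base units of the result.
Units of each symbol in ρ = m/V:
  m (mass): kg
  V (volume): m³  → in the denominator, contributes 1/m³

Multiplying the contributions: [kg] · [1/m³]
Adding exponents of each base unit: kg: 1, m: -3
SI base units of density: kg/m³

Answer: kg/m³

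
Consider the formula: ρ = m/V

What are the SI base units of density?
Units of each symbol in ρ = m/V:
  m (mass): kg
  V (volume): m³  → in the denominator, contributes 1/m³

Multiplying the contributions: [kg] · [1/m³]
Adding exponents of each base unit: kg: 1, m: -3
SI base units of density: kg/m³

Answer: kg/m³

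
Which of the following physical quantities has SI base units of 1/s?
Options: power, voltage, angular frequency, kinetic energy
Checking the SI base units of each option:
  power (P = W/t): kg·m²/s³  ✗
  voltage (V = IR): kg·m²/(s³·A)  ✗
  angular frequency (ω = 2πf): 1/s  ✓ matches
  kinetic energy (E = ½mv²): kg·m²/s²  ✗

Only angular frequency has units 1/s.

Answer: angular frequency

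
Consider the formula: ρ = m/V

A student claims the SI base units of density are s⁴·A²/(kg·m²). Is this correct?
Units of each symbol in ρ = m/V:
  m (mass): kg
  V (volume): m³  → in the denominator, contributes 1/m³

Multiplying the contributions: [kg] · [1/m³]
Adding exponents of each base unit: kg: 1, m: -3
SI base units of density: kg/m³

The claimed units s⁴·A²/(kg·m²) (exponents kg: -1, m: -2, s: 4, A: 2) do not match the derived units kg/m³ (exponents kg: 1, m: -3), so the claim is incorrect.

Answer: No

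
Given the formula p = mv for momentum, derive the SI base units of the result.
Units of each symbol in p = mv:
  m (mass): kg
  v (velocity): m/s

Multiplying the contributions: [kg] · [m/s]
Adding exponents of each base unit: kg: 1, m: 1, s: -1
SI base units of momentum: kg·m/s

Answer: kg·m/s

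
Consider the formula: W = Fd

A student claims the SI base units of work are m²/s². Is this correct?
Units of each symbol in W = Fd:
  F (force): kg·m/s²
  d (displacement): m

Multiplying the contributions: [kg·m/s²] · [m]
Adding exponents of each base unit: kg: 1, m: 2, s: -2
SI base units of work: kg·m²/s²

The claimed units m²/s² (exponents m: 2, s: -2) do not match the derived units kg·m²/s² (exponents kg: 1, m: 2, s: -2), so the claim is incorrect.

Answer: No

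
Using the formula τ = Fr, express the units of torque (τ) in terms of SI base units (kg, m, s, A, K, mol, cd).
Units of each symbol in τ = Fr:
  F (force): kg·m/s²
  r (lever arm): m

Multiplying the contributions: [kg·m/s²] · [m]
Adding exponents of each base unit: kg: 1, m: 2, s: -2
SI base units of torque: kg·m²/s²

Answer: kg·m²/s²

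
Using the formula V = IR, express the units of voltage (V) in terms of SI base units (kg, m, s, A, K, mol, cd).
Units of each symbol in V = IR:
  I (current): A
  R (resistance, in ohms): kg·m²/(s³·A²)

Multiplying the contributions: [A] · [kg·m²/(s³·A²)]
Adding exponents of each base unit: kg: 1, m: 2, s: -3, A: -1
SI base units of voltage: kg·m²/(s³·A)

Answer: kg·m²/(s³·A)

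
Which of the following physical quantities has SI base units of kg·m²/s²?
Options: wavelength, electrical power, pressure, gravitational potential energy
Checking the SI base units of each option:
  wavelength (λ = v/f): m  ✗
  electrical power (P = IV): kg·m²/s³  ✗
  pressure (P = F/A): kg/(m·s²)  ✗
  gravitational potential energy (U = -GMm/r): kg·m²/s²  ✓ matches

Only gravitational potential energy has units kg·m²/s².

Answer: gravitational potential energy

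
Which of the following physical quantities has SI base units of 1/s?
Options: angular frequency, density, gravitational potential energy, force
Checking the SI base units of each option:
  angular frequency (ω = 2πf): 1/s  ✓ matches
  density (ρ = m/V): kg/m³  ✗
  gravitational potential energy (U = -GMm/r): kg·m²/s²  ✗
  force (F = ma): kg·m/s²  ✗

Only angular frequency has units 1/s.

Answer: angular frequency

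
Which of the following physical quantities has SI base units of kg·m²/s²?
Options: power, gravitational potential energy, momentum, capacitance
Checking the SI base units of each option:
  power (P = W/t): kg·m²/s³  ✗
  gravitational potential energy (U = -GMm/r): kg·m²/s²  ✓ matches
  momentum (p = mv): kg·m/s  ✗
  capacitance (C = Q/V): s⁴·A²/(kg·m²)  ✗

Only gravitational potential energy has units kg·m²/s².

Answer: gravitational potential energy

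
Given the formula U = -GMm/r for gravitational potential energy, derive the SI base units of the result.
Units of each symbol in U = -GMm/r:
  G (gravitational constant): m³/(kg·s²)
  M (mass): kg
  m (mass): kg
  r (distance): m  → in the denominator, contributes 1/m
  The minus sign does not affect the units.

Multiplying the contributions: [m³/(kg·s²)] · [kg] · [kg] · [1/m]
Adding exponents of each base unit: kg: 1, m: 2, s: -2
SI base units of gravitational potential energy: kg·m²/s²

Answer: kg·m²/s²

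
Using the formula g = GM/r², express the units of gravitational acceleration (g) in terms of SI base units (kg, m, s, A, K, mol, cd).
Units of each symbol in g = GM/r²:
  G (gravitational constant): m³/(kg·s²)
  M (mass): kg
  r (distance): m  → to the power 2 in the denominator, contributes 1/m²

Multiplying the contributions: [m³/(kg·s²)] · [kg] · [1/m²]
Adding exponents of each base unit: m: 1, s: -2
SI base units of gravitational acceleration: m/s²

Answer: m/s²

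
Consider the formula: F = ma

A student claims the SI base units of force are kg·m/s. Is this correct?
Units of each symbol in F = ma:
  m (mass): kg
  a (acceleration): m/s²

Multiplying the contributions: [kg] · [m/s²]
Adding exponents of each base unit: kg: 1, m: 1, s: -2
SI base units of force: kg·m/s²

The claimed units kg·m/s (exponents kg: 1, m: 1, s: -1) do not match the derived units kg·m/s² (exponents kg: 1, m: 1, s: -2), so the claim is incorrect.

Answer: No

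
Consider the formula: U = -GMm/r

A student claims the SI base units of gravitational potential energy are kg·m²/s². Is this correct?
Units of each symbol in U = -GMm/r:
  G (gravitational constant): m³/(kg·s²)
  M (mass): kg
  m (mass): kg
  r (distance): m  → in the denominator, contributes 1/m
  The minus sign does not affect the units.

Multiplying the contributions: [m³/(kg·s²)] · [kg] · [kg] · [1/m]
Adding exponents of each base unit: kg: 1, m: 2, s: -2
SI base units of gravitational potential energy: kg·m²/s²

The claimed units kg·m²/s² match the derived units, so the claim is correct.

Answer: Yes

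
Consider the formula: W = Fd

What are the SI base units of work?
Units of each symbol in W = Fd:
  F (force): kg·m/s²
  d (displacement): m

Multiplying the contributions: [kg·m/s²] · [m]
Adding exponents of each base unit: kg: 1, m: 2, s: -2
SI base units of work: kg·m²/s²

Answer: kg·m²/s²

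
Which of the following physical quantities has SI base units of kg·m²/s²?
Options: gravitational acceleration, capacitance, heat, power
Checking the SI base units of each option:
  gravitational acceleration (g = GM/r²): m/s²  ✗
  capacitance (C = Q/V): s⁴·A²/(kg·m²)  ✗
  heat (Q = mcΔT): kg·m²/s²  ✓ matches
  power (P = W/t): kg·m²/s³  ✗

Only heat has units kg·m²/s².

Answer: heat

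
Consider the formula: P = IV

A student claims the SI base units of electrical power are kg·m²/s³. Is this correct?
Units of each symbol in P = IV:
  I (current): A
  V (voltage, in volts): kg·m²/(s³·A)

Multiplying the contributions: [A] · [kg·m²/(s³·A)]
Adding exponents of each base unit: kg: 1, m: 2, s: -3
SI base units of electrical power: kg·m²/s³

The claimed units kg·m²/s³ match the derived units, so the claim is correct.

Answer: Yes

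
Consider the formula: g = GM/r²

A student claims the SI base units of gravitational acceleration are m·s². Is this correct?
Units of each symbol in g = GM/r²:
  G (gravitational constant): m³/(kg·s²)
  M (mass): kg
  r (distance): m  → to the power 2 in the denominator, contributes 1/m²

Multiplying the contributions: [m³/(kg·s²)] · [kg] · [1/m²]
Adding exponents of each base unit: m: 1, s: -2
SI base units of gravitational acceleration: m/s²

The claimed units m·s² (exponents m: 1, s: 2) do not match the derived units m/s² (exponents m: 1, s: -2), so the claim is incorrect.

Answer: No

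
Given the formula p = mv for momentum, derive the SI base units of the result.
Units of each symbol in p = mv:
  m (mass): kg
  v (velocity): m/s

Multiplying the contributions: [kg] · [m/s]
Adding exponents of each base unit: kg: 1, m: 1, s: -1
SI base units of momentum: kg·m/s

Answer: kg·m/s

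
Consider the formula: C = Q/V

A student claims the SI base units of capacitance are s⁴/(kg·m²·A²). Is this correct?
Units of each symbol in C = Q/V:
  Q (charge, in coulombs): s·A
  V (voltage, in volts): kg·m²/(s³·A)  → in the denominator, contributes s³·A/(kg·m²)

Multiplying the contributions: [s·A] · [s³·A/(kg·m²)]
Adding exponents of each base unit: kg: -1, m: -2, s: 4, A: 2
SI base units of capacitance: s⁴·A²/(kg·m²)

The claimed units s⁴/(kg·m²·A²) (exponents kg: -1, m: -2, s: 4, A: -2) do not match the derived units s⁴·A²/(kg·m²) (exponents kg: -1, m: -2, s: 4, A: 2), so the claim is incorrect.

Answer: No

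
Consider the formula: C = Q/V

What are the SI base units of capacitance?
Units of each symbol in C = Q/V:
  Q (charge, in coulombs): s·A
  V (voltage, in volts): kg·m²/(s³·A)  → in the denominator, contributes s³·A/(kg·m²)

Multiplying the contributions: [s·A] · [s³·A/(kg·m²)]
Adding exponents of each base unit: kg: -1, m: -2, s: 4, A: 2
SI base units of capacitance: s⁴·A²/(kg·m²)

Answer: s⁴·A²/(kg·m²)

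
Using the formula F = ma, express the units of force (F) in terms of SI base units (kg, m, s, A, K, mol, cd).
Units of each symbol in F = ma:
  m (mass): kg
  a (acceleration): m/s²

Multiplying the contributions: [kg] · [m/s²]
Adding exponents of each base unit: kg: 1, m: 1, s: -2
SI base units of force: kg·m/s²

Answer: kg·m/s²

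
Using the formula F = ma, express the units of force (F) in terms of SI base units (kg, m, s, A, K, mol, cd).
Units of each symbol in F = ma:
  m (mass): kg
  a (acceleration): m/s²

Multiplying the contributions: [kg] · [m/s²]
Adding exponents of each base unit: kg: 1, m: 1, s: -2
SI base units of force: kg·m/s²

Answer: kg·m/s²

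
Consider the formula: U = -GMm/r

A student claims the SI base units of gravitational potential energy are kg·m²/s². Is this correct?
Units of each symbol in U = -GMm/r:
  G (gravitational constant): m³/(kg·s²)
  M (mass): kg
  m (mass): kg
  r (distance): m  → in the denominator, contributes 1/m
  The minus sign does not affect the units.

Multiplying the contributions: [m³/(kg·s²)] · [kg] · [kg] · [1/m]
Adding exponents of each base unit: kg: 1, m: 2, s: -2
SI base units of gravitational potential energy: kg·m²/s²

The claimed units kg·m²/s² match the derived units, so the claim is correct.

Answer: Yes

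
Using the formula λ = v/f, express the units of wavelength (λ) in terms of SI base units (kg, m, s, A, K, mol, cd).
Units of each symbol in λ = v/f:
  v (wave speed): m/s
  f (frequency): 1/s  → in the denominator, contributes s

Multiplying the contributions: [m/s] · [s]
Adding exponents of each base unit: m: 1
SI base units of wavelength: m

Answer: m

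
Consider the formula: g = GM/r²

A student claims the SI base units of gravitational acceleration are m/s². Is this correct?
Units of each symbol in g = GM/r²:
  G (gravitational constant): m³/(kg·s²)
  M (mass): kg
  r (distance): m  → to the power 2 in the denominator, contributes 1/m²

Multiplying the contributions: [m³/(kg·s²)] · [kg] · [1/m²]
Adding exponents of each base unit: m: 1, s: -2
SI base units of gravitational acceleration: m/s²

The claimed units m/s² match the derived units, so the claim is correct.

Answer: Yes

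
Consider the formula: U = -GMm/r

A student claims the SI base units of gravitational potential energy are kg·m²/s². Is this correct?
Units of each symbol in U = -GMm/r:
  G (gravitational constant): m³/(kg·s²)
  M (mass): kg
  m (mass): kg
  r (distance): m  → in the denominator, contributes 1/m
  The minus sign does not affect the units.

Multiplying the contributions: [m³/(kg·s²)] · [kg] · [kg] · [1/m]
Adding exponents of each base unit: kg: 1, m: 2, s: -2
SI base units of gravitational potential energy: kg·m²/s²

The claimed units kg·m²/s² match the derived units, so the claim is correct.

Answer: Yes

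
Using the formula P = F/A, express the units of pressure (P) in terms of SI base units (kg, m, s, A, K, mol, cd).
Units of each symbol in P = F/A:
  F (force): kg·m/s²
  A (area): m²  → in the denominator, contributes 1/m²

Multiplying the contributions: [kg·m/s²] · [1/m²]
Adding exponents of each base unit: kg: 1, m: -1, s: -2
SI base units of pressure: kg/(m·s²)

Answer: kg/(m·s²)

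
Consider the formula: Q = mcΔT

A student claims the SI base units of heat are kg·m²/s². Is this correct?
Units of each symbol in Q = mcΔT:
  m (mass): kg
  c (specific heat capacity, in J/(kg·K)): m²/(s²·K)
  ΔT (temperature change): K

Multiplying the contributions: [kg] · [m²/(s²·K)] · [K]
Adding exponents of each base unit: kg: 1, m: 2, s: -2
SI base units of heat: kg·m²/s²

The claimed units kg·m²/s² match the derived units, so the claim is correct.

Answer: Yes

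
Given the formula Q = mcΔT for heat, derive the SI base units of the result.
Units of each symbol in Q = mcΔT:
  m (mass): kg
  c (specific heat capacity, in J/(kg·K)): m²/(s²·K)
  ΔT (temperature change): K

Multiplying the contributions: [kg] · [m²/(s²·K)] · [K]
Adding exponents of each base unit: kg: 1, m: 2, s: -2
SI base units of heat: kg·m²/s²

Answer: kg·m²/s²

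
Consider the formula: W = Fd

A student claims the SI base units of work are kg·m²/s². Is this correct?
Units of each symbol in W = Fd:
  F (force): kg·m/s²
  d (displacement): m

Multiplying the contributions: [kg·m/s²] · [m]
Adding exponents of each base unit: kg: 1, m: 2, s: -2
SI base units of work: kg·m²/s²

The claimed units kg·m²/s² match the derived units, so the claim is correct.

Answer: Yes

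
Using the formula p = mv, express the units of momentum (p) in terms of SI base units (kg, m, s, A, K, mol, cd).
Units of each symbol in p = mv:
  m (mass): kg
  v (velocity): m/s

Multiplying the contributions: [kg] · [m/s]
Adding exponents of each base unit: kg: 1, m: 1, s: -1
SI base units of momentum: kg·m/s

Answer: kg·m/s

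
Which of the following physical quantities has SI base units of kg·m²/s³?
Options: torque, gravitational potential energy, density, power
Checking the SI base units of each option:
  torque (τ = Fr): kg·m²/s²  ✗
  gravitational potential energy (U = -GMm/r): kg·m²/s²  ✗
  density (ρ = m/V): kg/m³  ✗
  power (P = W/t): kg·m²/s³  ✓ matches

Only power has units kg·m²/s³.

Answer: power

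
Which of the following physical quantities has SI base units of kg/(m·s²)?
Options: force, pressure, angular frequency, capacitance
Checking the SI base units of each option:
  force (F = ma): kg·m/s²  ✗
  pressure (P = F/A): kg/(m·s²)  ✓ matches
  angular frequency (ω = 2πf): 1/s  ✗
  capacitance (C = Q/V): s⁴·A²/(kg·m²)  ✗

Only pressure has units kg/(m·s²).

Answer: pressure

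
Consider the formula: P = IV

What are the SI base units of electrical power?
Units of each symbol in P = IV:
  I (current): A
  V (voltage, in volts): kg·m²/(s³·A)

Multiplying the contributions: [A] · [kg·m²/(s³·A)]
Adding exponents of each base unit: kg: 1, m: 2, s: -3
SI base units of electrical power: kg·m²/s³

Answer: kg·m²/s³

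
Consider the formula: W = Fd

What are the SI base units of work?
Units of each symbol in W = Fd:
  F (force): kg·m/s²
  d (displacement): m

Multiplying the contributions: [kg·m/s²] · [m]
Adding exponents of each base unit: kg: 1, m: 2, s: -2
SI base units of work: kg·m²/s²

Answer: kg·m²/s²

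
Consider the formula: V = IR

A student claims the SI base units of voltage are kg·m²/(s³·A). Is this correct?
Units of each symbol in V = IR:
  I (current): A
  R (resistance, in ohms): kg·m²/(s³·A²)

Multiplying the contributions: [A] · [kg·m²/(s³·A²)]
Adding exponents of each base unit: kg: 1, m: 2, s: -3, A: -1
SI base units of voltage: kg·m²/(s³·A)

The claimed units kg·m²/(s³·A) match the derived units, so the claim is correct.

Answer: Yes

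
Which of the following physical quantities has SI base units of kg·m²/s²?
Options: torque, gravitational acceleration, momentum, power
Checking the SI base units of each option:
  torque (τ = Fr): kg·m²/s²  ✓ matches
  gravitational acceleration (g = GM/r²): m/s²  ✗
  momentum (p = mv): kg·m/s  ✗
  power (P = W/t): kg·m²/s³  ✗

Only torque has units kg·m²/s².

Answer: torque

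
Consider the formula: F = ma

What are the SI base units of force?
Units of each symbol in F = ma:
  m (mass): kg
  a (acceleration): m/s²

Multiplying the contributions: [kg] · [m/s²]
Adding exponents of each base unit: kg: 1, m: 1, s: -2
SI base units of force: kg·m/s²

Answer: kg·m/s²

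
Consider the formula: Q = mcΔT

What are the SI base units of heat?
Units of each symbol in Q = mcΔT:
  m (mass): kg
  c (specific heat capacity, in J/(kg·K)): m²/(s²·K)
  ΔT (temperature change): K

Multiplying the contributions: [kg] · [m²/(s²·K)] · [K]
Adding exponents of each base unit: kg: 1, m: 2, s: -2
SI base units of heat: kg·m²/s²

Answer: kg·m²/s²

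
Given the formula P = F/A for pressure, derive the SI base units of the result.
Units of each symbol in P = F/A:
  F (force): kg·m/s²
  A (area): m²  → in the denominator, contributes 1/m²

Multiplying the contributions: [kg·m/s²] · [1/m²]
Adding exponents of each base unit: kg: 1, m: -1, s: -2
SI base units of pressure: kg/(m·s²)

Answer: kg/(m·s²)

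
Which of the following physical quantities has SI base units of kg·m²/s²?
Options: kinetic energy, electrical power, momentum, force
Checking the SI base units of each option:
  kinetic energy (E = ½mv²): kg·m²/s²  ✓ matches
  electrical power (P = IV): kg·m²/s³  ✗
  momentum (p = mv): kg·m/s  ✗
  force (F = ma): kg·m/s²  ✗

Only kinetic energy has units kg·m²/s².

Answer: kinetic energy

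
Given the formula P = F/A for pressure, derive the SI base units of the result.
Units of each symbol in P = F/A:
  F (force): kg·m/s²
  A (area): m²  → in the denominator, contributes 1/m²

Multiplying the contributions: [kg·m/s²] · [1/m²]
Adding exponents of each base unit: kg: 1, m: -1, s: -2
SI base units of pressure: kg/(m·s²)

Answer: kg/(m·s²)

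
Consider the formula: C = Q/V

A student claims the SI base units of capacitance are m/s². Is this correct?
Units of each symbol in C = Q/V:
  Q (charge, in coulombs): s·A
  V (voltage, in volts): kg·m²/(s³·A)  → in the denominator, contributes s³·A/(kg·m²)

Multiplying the contributions: [s·A] · [s³·A/(kg·m²)]
Adding exponents of each base unit: kg: -1, m: -2, s: 4, A: 2
SI base units of capacitance: s⁴·A²/(kg·m²)

The claimed units m/s² (exponents m: 1, s: -2) do not match the derived units s⁴·A²/(kg·m²) (exponents kg: -1, m: -2, s: 4, A: 2), so the claim is incorrect.

Answer: No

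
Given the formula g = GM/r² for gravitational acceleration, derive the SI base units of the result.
Units of each symbol in g = GM/r²:
  G (gravitational constant): m³/(kg·s²)
  M (mass): kg
  r (distance): m  → to the power 2 in the denominator, contributes 1/m²

Multiplying the contributions: [m³/(kg·s²)] · [kg] · [1/m²]
Adding exponents of each base unit: m: 1, s: -2
SI base units of gravitational acceleration: m/s²

Answer: m/s²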